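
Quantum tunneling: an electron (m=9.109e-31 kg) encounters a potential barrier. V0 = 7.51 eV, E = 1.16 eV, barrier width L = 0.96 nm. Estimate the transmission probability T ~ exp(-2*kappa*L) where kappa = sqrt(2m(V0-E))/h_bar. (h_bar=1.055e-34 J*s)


V0 - E = 6.35 eV = 1.0173e-18 J
kappa = sqrt(2 * m * (V0-E)) / h_bar
= sqrt(2 * 9.109e-31 * 1.0173e-18) / 1.055e-34
= 1.2904e+10 /m
2*kappa*L = 2 * 1.2904e+10 * 0.96e-9
= 24.7752
T = exp(-24.7752) = 1.738864e-11

1.738864e-11


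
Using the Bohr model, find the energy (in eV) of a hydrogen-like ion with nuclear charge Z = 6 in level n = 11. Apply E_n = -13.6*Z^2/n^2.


E_n = -13.6 * Z^2 / n^2
= -13.6 * 6^2 / 11^2
= -13.6 * 36 / 121
= -4.0463 eV

-4.0463


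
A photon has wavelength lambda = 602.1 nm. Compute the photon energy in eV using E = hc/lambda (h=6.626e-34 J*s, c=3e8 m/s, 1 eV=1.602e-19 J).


E = hc / lambda
= (6.626e-34)(3e8) / (602.1e-9)
= 1.9878e-25 / 6.0210e-07
= 3.3014e-19 J
Converting to eV: 3.3014e-19 / 1.602e-19
= 2.0608 eV

2.0608


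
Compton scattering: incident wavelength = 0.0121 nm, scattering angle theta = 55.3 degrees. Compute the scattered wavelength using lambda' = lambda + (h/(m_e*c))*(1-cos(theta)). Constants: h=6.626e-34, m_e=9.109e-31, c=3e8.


Compton wavelength: h/(m_e*c) = 2.4247e-12 m
d_lambda = 2.4247e-12 * (1 - cos(55.3 deg))
= 2.4247e-12 * 0.43072
= 1.0444e-12 m = 0.001044 nm
lambda' = 0.0121 + 0.001044
= 0.013144 nm

0.013144


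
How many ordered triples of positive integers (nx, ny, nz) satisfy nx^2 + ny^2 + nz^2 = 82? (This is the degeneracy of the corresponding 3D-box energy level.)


Enumerate all (nx, ny, nz) with nx^2 + ny^2 + nz^2 = 82:
(3,3,8)
(3,8,3)
(8,3,3)
Total degeneracy = 3

3


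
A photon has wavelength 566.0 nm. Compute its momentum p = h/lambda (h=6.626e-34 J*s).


p = h / lambda
= 6.626e-34 / (566.0e-9)
= 6.626e-34 / 5.6600e-07
= 1.1707e-27 kg*m/s

1.1707e-27


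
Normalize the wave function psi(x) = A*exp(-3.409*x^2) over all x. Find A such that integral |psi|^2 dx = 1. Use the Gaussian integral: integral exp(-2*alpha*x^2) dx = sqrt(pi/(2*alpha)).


integral |psi|^2 dx = A^2 * sqrt(pi/(2*alpha)) = 1
A^2 = sqrt(2*alpha/pi)
= sqrt(2 * 3.409 / pi)
= 1.473172
A = sqrt(1.473172)
= 1.2137

1.2137


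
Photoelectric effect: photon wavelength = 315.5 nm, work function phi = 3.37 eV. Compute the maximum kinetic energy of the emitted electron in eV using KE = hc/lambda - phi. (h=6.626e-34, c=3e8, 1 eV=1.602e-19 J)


E_photon = hc / lambda
= (6.626e-34)(3e8) / (315.5e-9)
= 6.3005e-19 J
= 3.9329 eV
KE = E_photon - phi
= 3.9329 - 3.37
= 0.5629 eV

0.5629


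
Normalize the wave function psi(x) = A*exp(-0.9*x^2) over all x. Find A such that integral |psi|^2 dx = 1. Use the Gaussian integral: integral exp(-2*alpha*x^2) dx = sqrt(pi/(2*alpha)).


integral |psi|^2 dx = A^2 * sqrt(pi/(2*alpha)) = 1
A^2 = sqrt(2*alpha/pi)
= sqrt(2 * 0.9 / pi)
= 0.75694
A = sqrt(0.75694)
= 0.87

0.87


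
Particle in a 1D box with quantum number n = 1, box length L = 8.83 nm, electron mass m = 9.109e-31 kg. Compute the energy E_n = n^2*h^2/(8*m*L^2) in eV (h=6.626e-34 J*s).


E = n^2 * h^2 / (8 * m * L^2)
= 1^2 * (6.626e-34)^2 / (8 * 9.109e-31 * (8.83e-9)^2)
= 1 * 4.3904e-67 / (8 * 9.109e-31 * 7.7969e-17)
= 7.7272e-22 J
= 0.0048 eV

0.0048


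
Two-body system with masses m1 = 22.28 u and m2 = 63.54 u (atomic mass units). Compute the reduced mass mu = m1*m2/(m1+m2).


mu = m1 * m2 / (m1 + m2)
= 22.28 * 63.54 / (22.28 + 63.54)
= 1415.6712 / 85.82
= 16.4958 u

16.4958


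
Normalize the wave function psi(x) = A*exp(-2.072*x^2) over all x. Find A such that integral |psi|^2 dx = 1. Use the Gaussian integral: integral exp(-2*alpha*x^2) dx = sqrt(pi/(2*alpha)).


integral |psi|^2 dx = A^2 * sqrt(pi/(2*alpha)) = 1
A^2 = sqrt(2*alpha/pi)
= sqrt(2 * 2.072 / pi)
= 1.14851
A = sqrt(1.14851)
= 1.0717

1.0717


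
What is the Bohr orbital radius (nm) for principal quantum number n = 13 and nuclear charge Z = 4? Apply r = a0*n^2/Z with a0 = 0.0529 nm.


r = a0 * n^2 / Z
= 0.0529 * 13^2 / 4
= 0.0529 * 169 / 4
= 2.235 nm

2.235


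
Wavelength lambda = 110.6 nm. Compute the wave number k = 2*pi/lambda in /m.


k = 2 * pi / lambda
= 6.2832 / (110.6e-9)
= 6.2832 / 1.1060e-07
= 5.6810e+07 /m

5.6810e+07


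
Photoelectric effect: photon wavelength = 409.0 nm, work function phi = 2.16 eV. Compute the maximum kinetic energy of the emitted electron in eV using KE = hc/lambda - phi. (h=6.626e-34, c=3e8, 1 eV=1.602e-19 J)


E_photon = hc / lambda
= (6.626e-34)(3e8) / (409.0e-9)
= 4.8601e-19 J
= 3.0338 eV
KE = E_photon - phi
= 3.0338 - 2.16
= 0.8738 eV

0.8738


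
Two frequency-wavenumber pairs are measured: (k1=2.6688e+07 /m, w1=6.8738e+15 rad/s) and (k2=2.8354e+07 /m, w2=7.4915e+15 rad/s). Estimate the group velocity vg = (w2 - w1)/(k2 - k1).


vg = (w2 - w1) / (k2 - k1)
= (7.4915e+15 - 6.8738e+15) / (2.8354e+07 - 2.6688e+07)
= 6.1770e+14 / 1.6660e+06
= 3.7077e+08 m/s

3.7077e+08


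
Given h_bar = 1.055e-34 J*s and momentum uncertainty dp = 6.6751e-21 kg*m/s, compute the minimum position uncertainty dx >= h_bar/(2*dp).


dx = h_bar / (2 * dp)
= 1.055e-34 / (2 * 6.6751e-21)
= 1.055e-34 / 1.3350e-20
= 7.9025e-15 m

7.9025e-15


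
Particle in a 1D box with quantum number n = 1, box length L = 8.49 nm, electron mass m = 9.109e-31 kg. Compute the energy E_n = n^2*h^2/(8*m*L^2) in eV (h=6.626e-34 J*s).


E = n^2 * h^2 / (8 * m * L^2)
= 1^2 * (6.626e-34)^2 / (8 * 9.109e-31 * (8.49e-9)^2)
= 1 * 4.3904e-67 / (8 * 9.109e-31 * 7.2080e-17)
= 8.3585e-22 J
= 0.0052 eV

0.0052


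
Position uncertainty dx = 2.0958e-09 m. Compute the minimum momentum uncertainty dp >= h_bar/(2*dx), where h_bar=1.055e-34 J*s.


dp = h_bar / (2 * dx)
= 1.055e-34 / (2 * 2.0958e-09)
= 1.055e-34 / 4.1916e-09
= 2.5169e-26 kg*m/s

2.5169e-26


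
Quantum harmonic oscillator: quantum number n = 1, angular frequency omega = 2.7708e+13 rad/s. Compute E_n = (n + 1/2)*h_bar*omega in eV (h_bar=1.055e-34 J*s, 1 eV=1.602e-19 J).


E = (n + 1/2) * h_bar * omega
= (1 + 0.5) * 1.055e-34 * 2.7708e+13
= 1.5 * 2.9232e-21
= 4.3848e-21 J
= 0.0274 eV

0.0274


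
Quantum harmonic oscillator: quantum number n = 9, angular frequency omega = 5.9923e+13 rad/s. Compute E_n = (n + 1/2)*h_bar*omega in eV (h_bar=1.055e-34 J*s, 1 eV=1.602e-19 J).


E = (n + 1/2) * h_bar * omega
= (9 + 0.5) * 1.055e-34 * 5.9923e+13
= 9.5 * 6.3219e-21
= 6.0058e-20 J
= 0.3749 eV

0.3749


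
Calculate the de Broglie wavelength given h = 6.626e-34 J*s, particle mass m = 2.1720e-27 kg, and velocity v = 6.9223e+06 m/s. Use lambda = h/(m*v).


lambda = h / (m * v)
= 6.626e-34 / (2.1720e-27 * 6.9223e+06)
= 6.626e-34 / 1.5035e-20
= 4.4070e-14 m

4.4070e-14


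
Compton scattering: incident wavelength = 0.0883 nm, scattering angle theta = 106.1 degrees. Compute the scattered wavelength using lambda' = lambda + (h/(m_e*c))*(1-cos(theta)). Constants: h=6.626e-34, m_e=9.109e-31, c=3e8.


Compton wavelength: h/(m_e*c) = 2.4247e-12 m
d_lambda = 2.4247e-12 * (1 - cos(106.1 deg))
= 2.4247e-12 * 1.277315
= 3.0971e-12 m = 0.003097 nm
lambda' = 0.0883 + 0.003097
= 0.091397 nm

0.091397


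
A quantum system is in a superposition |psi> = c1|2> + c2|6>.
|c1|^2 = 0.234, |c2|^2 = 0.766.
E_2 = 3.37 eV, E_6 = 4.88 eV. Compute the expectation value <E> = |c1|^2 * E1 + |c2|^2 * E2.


<E> = |c1|^2 * E1 + |c2|^2 * E2
= 0.234 * 3.37 + 0.766 * 4.88
= 0.7886 + 3.7381
= 4.5267 eV

4.5267


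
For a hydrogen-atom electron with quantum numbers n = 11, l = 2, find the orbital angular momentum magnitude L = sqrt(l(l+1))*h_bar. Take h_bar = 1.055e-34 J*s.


L = sqrt(l*(l+1)) * h_bar
= sqrt(2 * 3) * 1.055e-34
= sqrt(6) * 1.055e-34
= 2.4495 * 1.055e-34
= 2.5842e-34 J*s

2.5842e-34


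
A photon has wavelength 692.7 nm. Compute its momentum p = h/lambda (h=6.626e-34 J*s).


p = h / lambda
= 6.626e-34 / (692.7e-9)
= 6.626e-34 / 6.9270e-07
= 9.5655e-28 kg*m/s

9.5655e-28


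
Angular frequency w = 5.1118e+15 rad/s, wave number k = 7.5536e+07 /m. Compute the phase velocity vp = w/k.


vp = w / k
= 5.1118e+15 / 7.5536e+07
= 6.7674e+07 m/s

6.7674e+07


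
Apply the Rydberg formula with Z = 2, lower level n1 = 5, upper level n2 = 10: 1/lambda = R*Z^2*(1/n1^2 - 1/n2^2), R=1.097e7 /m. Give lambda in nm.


1/lambda = R * Z^2 * (1/n1^2 - 1/n2^2)
= 1.097e7 * 2^2 * (1/5^2 - 1/10^2)
= 1.097e7 * 4 * (0.04 - 0.01)
= 1.3164e+06 /m
lambda = 1 / 1.3164e+06
= 759.6475 nm

759.6475


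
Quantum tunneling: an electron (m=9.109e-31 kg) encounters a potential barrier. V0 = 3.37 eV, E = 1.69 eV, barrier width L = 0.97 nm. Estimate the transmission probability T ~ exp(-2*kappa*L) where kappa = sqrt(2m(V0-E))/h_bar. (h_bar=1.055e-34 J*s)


V0 - E = 1.68 eV = 2.6914e-19 J
kappa = sqrt(2 * m * (V0-E)) / h_bar
= sqrt(2 * 9.109e-31 * 2.6914e-19) / 1.055e-34
= 6.6372e+09 /m
2*kappa*L = 2 * 6.6372e+09 * 0.97e-9
= 12.8761
T = exp(-12.8761) = 2.558384e-06

2.558384e-06


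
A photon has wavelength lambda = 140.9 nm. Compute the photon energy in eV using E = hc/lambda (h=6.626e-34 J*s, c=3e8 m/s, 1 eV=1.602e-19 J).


E = hc / lambda
= (6.626e-34)(3e8) / (140.9e-9)
= 1.9878e-25 / 1.4090e-07
= 1.4108e-18 J
Converting to eV: 1.4108e-18 / 1.602e-19
= 8.8064 eV

8.8064


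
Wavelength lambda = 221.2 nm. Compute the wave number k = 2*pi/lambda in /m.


k = 2 * pi / lambda
= 6.2832 / (221.2e-9)
= 6.2832 / 2.2120e-07
= 2.8405e+07 /m

2.8405e+07


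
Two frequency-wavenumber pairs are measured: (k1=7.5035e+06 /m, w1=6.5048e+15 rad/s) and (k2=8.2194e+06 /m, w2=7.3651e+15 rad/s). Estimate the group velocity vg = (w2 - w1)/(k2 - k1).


vg = (w2 - w1) / (k2 - k1)
= (7.3651e+15 - 6.5048e+15) / (8.2194e+06 - 7.5035e+06)
= 8.6030e+14 / 7.1590e+05
= 1.2017e+09 m/s

1.2017e+09


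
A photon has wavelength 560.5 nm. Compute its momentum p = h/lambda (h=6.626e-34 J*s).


p = h / lambda
= 6.626e-34 / (560.5e-9)
= 6.626e-34 / 5.6050e-07
= 1.1822e-27 kg*m/s

1.1822e-27


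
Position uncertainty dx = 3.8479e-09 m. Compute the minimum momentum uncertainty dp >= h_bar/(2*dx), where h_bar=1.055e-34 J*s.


dp = h_bar / (2 * dx)
= 1.055e-34 / (2 * 3.8479e-09)
= 1.055e-34 / 7.6958e-09
= 1.3709e-26 kg*m/s

1.3709e-26


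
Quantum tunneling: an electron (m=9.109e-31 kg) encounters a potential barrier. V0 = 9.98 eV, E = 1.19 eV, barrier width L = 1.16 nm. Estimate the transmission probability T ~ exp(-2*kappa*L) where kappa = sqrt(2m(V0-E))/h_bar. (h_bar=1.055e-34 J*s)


V0 - E = 8.79 eV = 1.4082e-18 J
kappa = sqrt(2 * m * (V0-E)) / h_bar
= sqrt(2 * 9.109e-31 * 1.4082e-18) / 1.055e-34
= 1.5182e+10 /m
2*kappa*L = 2 * 1.5182e+10 * 1.16e-9
= 35.2218
T = exp(-35.2218) = 5.050866e-16

5.050866e-16


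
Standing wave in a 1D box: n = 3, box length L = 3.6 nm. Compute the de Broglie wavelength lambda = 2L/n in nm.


lambda = 2L / n
= 2 * 3.6 / 3
= 7.2 / 3
= 2.4 nm

2.4


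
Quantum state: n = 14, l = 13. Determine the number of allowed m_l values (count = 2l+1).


m_l ranges from -l to +l in integer steps
So m_l goes from -13 to +13
Count = 2l + 1 = 2*13 + 1
= 27

27


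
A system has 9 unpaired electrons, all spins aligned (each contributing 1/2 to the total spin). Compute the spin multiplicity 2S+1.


Total spin S = N * (1/2) = 9 * 0.5 = 4.5
Spin multiplicity = 2S + 1
= 2 * 4.5 + 1
= 10

10


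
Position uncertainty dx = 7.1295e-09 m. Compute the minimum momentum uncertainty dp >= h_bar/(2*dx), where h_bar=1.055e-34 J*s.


dp = h_bar / (2 * dx)
= 1.055e-34 / (2 * 7.1295e-09)
= 1.055e-34 / 1.4259e-08
= 7.3988e-27 kg*m/s

7.3988e-27


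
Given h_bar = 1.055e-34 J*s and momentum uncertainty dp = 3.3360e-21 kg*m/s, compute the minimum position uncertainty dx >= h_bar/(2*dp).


dx = h_bar / (2 * dp)
= 1.055e-34 / (2 * 3.3360e-21)
= 1.055e-34 / 6.6720e-21
= 1.5812e-14 m

1.5812e-14


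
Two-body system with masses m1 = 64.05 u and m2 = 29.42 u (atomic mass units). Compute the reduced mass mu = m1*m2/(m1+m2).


mu = m1 * m2 / (m1 + m2)
= 64.05 * 29.42 / (64.05 + 29.42)
= 1884.351 / 93.47
= 20.16 u

20.16


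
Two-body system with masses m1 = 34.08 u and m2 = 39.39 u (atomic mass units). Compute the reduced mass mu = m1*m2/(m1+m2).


mu = m1 * m2 / (m1 + m2)
= 34.08 * 39.39 / (34.08 + 39.39)
= 1342.4112 / 73.47
= 18.2716 u

18.2716


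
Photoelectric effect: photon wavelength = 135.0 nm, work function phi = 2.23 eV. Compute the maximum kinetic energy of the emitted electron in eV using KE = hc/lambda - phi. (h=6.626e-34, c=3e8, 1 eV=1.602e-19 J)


E_photon = hc / lambda
= (6.626e-34)(3e8) / (135.0e-9)
= 1.4724e-18 J
= 9.1913 eV
KE = E_photon - phi
= 9.1913 - 2.23
= 6.9613 eV

6.9613


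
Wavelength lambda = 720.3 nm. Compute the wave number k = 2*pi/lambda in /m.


k = 2 * pi / lambda
= 6.2832 / (720.3e-9)
= 6.2832 / 7.2030e-07
= 8.7230e+06 /m

8.7230e+06


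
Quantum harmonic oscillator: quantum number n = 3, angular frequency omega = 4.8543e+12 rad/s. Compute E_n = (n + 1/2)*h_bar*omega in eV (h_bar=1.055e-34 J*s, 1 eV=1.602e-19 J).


E = (n + 1/2) * h_bar * omega
= (3 + 0.5) * 1.055e-34 * 4.8543e+12
= 3.5 * 5.1213e-22
= 1.7925e-21 J
= 0.0112 eV

0.0112


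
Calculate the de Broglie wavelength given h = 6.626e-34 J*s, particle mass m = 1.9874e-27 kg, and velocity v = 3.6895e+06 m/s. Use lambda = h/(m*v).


lambda = h / (m * v)
= 6.626e-34 / (1.9874e-27 * 3.6895e+06)
= 6.626e-34 / 7.3325e-21
= 9.0365e-14 m

9.0365e-14


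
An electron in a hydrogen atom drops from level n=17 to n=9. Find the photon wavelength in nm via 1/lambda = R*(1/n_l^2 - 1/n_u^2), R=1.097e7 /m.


1/lambda = R * (1/n_l^2 - 1/n_u^2)
= 1.097e7 * (1/9^2 - 1/17^2)
= 1.097e7 * (0.012346 - 0.00346)
= 1.097e7 * 0.008885
= 9.7474e+04 /m
lambda = 1 / 9.7474e+04 = 10259.1859 nm

10259.1859


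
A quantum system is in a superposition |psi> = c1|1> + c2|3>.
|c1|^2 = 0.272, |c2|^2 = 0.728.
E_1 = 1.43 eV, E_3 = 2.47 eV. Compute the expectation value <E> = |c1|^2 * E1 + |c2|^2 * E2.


<E> = |c1|^2 * E1 + |c2|^2 * E2
= 0.272 * 1.43 + 0.728 * 2.47
= 0.389 + 1.7982
= 2.1871 eV

2.1871


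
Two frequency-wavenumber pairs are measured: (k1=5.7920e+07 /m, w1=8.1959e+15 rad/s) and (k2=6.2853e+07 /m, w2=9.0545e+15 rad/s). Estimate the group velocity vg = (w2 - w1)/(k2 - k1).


vg = (w2 - w1) / (k2 - k1)
= (9.0545e+15 - 8.1959e+15) / (6.2853e+07 - 5.7920e+07)
= 8.5860e+14 / 4.9330e+06
= 1.7405e+08 m/s

1.7405e+08


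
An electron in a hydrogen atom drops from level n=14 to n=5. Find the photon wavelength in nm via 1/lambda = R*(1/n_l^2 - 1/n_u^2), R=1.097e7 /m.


1/lambda = R * (1/n_l^2 - 1/n_u^2)
= 1.097e7 * (1/5^2 - 1/14^2)
= 1.097e7 * (0.04 - 0.005102)
= 1.097e7 * 0.034898
= 3.8283e+05 /m
lambda = 1 / 3.8283e+05 = 2612.1213 nm

2612.1213


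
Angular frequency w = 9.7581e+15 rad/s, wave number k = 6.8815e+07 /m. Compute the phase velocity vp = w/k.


vp = w / k
= 9.7581e+15 / 6.8815e+07
= 1.4180e+08 m/s

1.4180e+08


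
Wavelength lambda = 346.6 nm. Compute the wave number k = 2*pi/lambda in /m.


k = 2 * pi / lambda
= 6.2832 / (346.6e-9)
= 6.2832 / 3.4660e-07
= 1.8128e+07 /m

1.8128e+07


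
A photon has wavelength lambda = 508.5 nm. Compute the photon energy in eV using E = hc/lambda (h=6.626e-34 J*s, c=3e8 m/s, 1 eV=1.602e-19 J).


E = hc / lambda
= (6.626e-34)(3e8) / (508.5e-9)
= 1.9878e-25 / 5.0850e-07
= 3.9091e-19 J
Converting to eV: 3.9091e-19 / 1.602e-19
= 2.4402 eV

2.4402


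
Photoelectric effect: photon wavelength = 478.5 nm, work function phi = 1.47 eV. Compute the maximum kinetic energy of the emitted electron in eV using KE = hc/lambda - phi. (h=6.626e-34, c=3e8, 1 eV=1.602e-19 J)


E_photon = hc / lambda
= (6.626e-34)(3e8) / (478.5e-9)
= 4.1542e-19 J
= 2.5932 eV
KE = E_photon - phi
= 2.5932 - 1.47
= 1.1232 eV

1.1232


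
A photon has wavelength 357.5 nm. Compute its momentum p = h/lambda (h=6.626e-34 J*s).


p = h / lambda
= 6.626e-34 / (357.5e-9)
= 6.626e-34 / 3.5750e-07
= 1.8534e-27 kg*m/s

1.8534e-27


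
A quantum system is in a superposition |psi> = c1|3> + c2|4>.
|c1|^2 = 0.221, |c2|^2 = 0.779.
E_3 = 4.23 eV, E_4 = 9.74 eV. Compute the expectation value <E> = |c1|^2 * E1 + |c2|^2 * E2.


<E> = |c1|^2 * E1 + |c2|^2 * E2
= 0.221 * 4.23 + 0.779 * 9.74
= 0.9348 + 7.5875
= 8.5223 eV

8.5223


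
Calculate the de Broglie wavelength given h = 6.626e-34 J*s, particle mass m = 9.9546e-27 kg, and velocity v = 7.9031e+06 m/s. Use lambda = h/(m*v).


lambda = h / (m * v)
= 6.626e-34 / (9.9546e-27 * 7.9031e+06)
= 6.626e-34 / 7.8672e-20
= 8.4223e-15 m

8.4223e-15


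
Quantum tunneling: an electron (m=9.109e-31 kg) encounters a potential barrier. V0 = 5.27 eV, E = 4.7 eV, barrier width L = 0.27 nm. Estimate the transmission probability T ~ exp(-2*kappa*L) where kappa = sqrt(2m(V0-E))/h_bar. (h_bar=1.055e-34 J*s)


V0 - E = 0.57 eV = 9.1314e-20 J
kappa = sqrt(2 * m * (V0-E)) / h_bar
= sqrt(2 * 9.109e-31 * 9.1314e-20) / 1.055e-34
= 3.8660e+09 /m
2*kappa*L = 2 * 3.8660e+09 * 0.27e-9
= 2.0877
T = exp(-2.0877) = 1.239766e-01

1.239766e-01


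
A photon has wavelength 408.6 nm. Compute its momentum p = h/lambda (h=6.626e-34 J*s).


p = h / lambda
= 6.626e-34 / (408.6e-9)
= 6.626e-34 / 4.0860e-07
= 1.6216e-27 kg*m/s

1.6216e-27


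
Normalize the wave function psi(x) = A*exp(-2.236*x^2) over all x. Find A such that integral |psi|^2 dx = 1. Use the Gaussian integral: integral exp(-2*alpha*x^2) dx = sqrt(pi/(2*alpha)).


integral |psi|^2 dx = A^2 * sqrt(pi/(2*alpha)) = 1
A^2 = sqrt(2*alpha/pi)
= sqrt(2 * 2.236 / pi)
= 1.193098
A = sqrt(1.193098)
= 1.0923

1.0923


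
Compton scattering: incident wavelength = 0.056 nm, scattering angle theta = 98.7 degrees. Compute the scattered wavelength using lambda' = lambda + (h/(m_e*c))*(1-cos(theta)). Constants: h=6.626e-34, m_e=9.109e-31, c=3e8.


Compton wavelength: h/(m_e*c) = 2.4247e-12 m
d_lambda = 2.4247e-12 * (1 - cos(98.7 deg))
= 2.4247e-12 * 1.151261
= 2.7915e-12 m = 0.002791 nm
lambda' = 0.056 + 0.002791
= 0.058791 nm

0.058791


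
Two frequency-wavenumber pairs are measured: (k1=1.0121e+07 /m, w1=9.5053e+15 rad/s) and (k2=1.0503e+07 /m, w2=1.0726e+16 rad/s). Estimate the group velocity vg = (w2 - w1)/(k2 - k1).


vg = (w2 - w1) / (k2 - k1)
= (1.0726e+16 - 9.5053e+15) / (1.0503e+07 - 1.0121e+07)
= 1.2207e+15 / 3.8200e+05
= 3.1955e+09 m/s

3.1955e+09


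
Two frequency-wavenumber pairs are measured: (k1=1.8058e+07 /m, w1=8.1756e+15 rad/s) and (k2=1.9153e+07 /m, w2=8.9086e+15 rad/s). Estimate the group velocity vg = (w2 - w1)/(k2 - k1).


vg = (w2 - w1) / (k2 - k1)
= (8.9086e+15 - 8.1756e+15) / (1.9153e+07 - 1.8058e+07)
= 7.3300e+14 / 1.0950e+06
= 6.6941e+08 m/s

6.6941e+08


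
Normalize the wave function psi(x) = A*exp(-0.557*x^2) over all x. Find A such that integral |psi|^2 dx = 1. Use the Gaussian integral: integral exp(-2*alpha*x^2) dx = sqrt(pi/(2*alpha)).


integral |psi|^2 dx = A^2 * sqrt(pi/(2*alpha)) = 1
A^2 = sqrt(2*alpha/pi)
= sqrt(2 * 0.557 / pi)
= 0.595481
A = sqrt(0.595481)
= 0.7717

0.7717


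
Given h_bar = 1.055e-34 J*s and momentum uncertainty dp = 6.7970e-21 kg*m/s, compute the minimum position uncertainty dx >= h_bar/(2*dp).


dx = h_bar / (2 * dp)
= 1.055e-34 / (2 * 6.7970e-21)
= 1.055e-34 / 1.3594e-20
= 7.7608e-15 m

7.7608e-15


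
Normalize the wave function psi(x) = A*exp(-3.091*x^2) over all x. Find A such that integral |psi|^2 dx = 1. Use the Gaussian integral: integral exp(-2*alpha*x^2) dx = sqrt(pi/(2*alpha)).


integral |psi|^2 dx = A^2 * sqrt(pi/(2*alpha)) = 1
A^2 = sqrt(2*alpha/pi)
= sqrt(2 * 3.091 / pi)
= 1.40278
A = sqrt(1.40278)
= 1.1844

1.1844


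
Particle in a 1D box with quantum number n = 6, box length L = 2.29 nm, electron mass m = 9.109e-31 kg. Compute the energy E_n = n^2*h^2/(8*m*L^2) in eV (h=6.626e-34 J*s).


E = n^2 * h^2 / (8 * m * L^2)
= 6^2 * (6.626e-34)^2 / (8 * 9.109e-31 * (2.29e-9)^2)
= 36 * 4.3904e-67 / (8 * 9.109e-31 * 5.2441e-18)
= 4.1359e-19 J
= 2.5817 eV

2.5817


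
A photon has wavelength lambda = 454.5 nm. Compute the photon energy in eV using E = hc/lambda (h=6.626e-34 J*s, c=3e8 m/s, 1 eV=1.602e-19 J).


E = hc / lambda
= (6.626e-34)(3e8) / (454.5e-9)
= 1.9878e-25 / 4.5450e-07
= 4.3736e-19 J
Converting to eV: 4.3736e-19 / 1.602e-19
= 2.7301 eV

2.7301


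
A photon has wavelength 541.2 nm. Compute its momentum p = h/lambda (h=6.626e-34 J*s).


p = h / lambda
= 6.626e-34 / (541.2e-9)
= 6.626e-34 / 5.4120e-07
= 1.2243e-27 kg*m/s

1.2243e-27


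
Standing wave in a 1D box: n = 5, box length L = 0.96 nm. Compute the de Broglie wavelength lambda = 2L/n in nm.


lambda = 2L / n
= 2 * 0.96 / 5
= 1.92 / 5
= 0.384 nm

0.384


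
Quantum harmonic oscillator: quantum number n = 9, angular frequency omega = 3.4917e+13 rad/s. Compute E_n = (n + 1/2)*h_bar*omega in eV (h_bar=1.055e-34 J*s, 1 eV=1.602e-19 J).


E = (n + 1/2) * h_bar * omega
= (9 + 0.5) * 1.055e-34 * 3.4917e+13
= 9.5 * 3.6837e-21
= 3.4996e-20 J
= 0.2184 eV

0.2184


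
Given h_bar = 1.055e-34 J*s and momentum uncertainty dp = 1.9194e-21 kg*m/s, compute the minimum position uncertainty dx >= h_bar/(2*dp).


dx = h_bar / (2 * dp)
= 1.055e-34 / (2 * 1.9194e-21)
= 1.055e-34 / 3.8388e-21
= 2.7483e-14 m

2.7483e-14


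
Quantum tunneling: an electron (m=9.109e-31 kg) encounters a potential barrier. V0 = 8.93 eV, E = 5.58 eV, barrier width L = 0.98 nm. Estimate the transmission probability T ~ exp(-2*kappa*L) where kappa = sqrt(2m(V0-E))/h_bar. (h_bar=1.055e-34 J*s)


V0 - E = 3.35 eV = 5.3667e-19 J
kappa = sqrt(2 * m * (V0-E)) / h_bar
= sqrt(2 * 9.109e-31 * 5.3667e-19) / 1.055e-34
= 9.3724e+09 /m
2*kappa*L = 2 * 9.3724e+09 * 0.98e-9
= 18.3699
T = exp(-18.3699) = 1.052055e-08

1.052055e-08


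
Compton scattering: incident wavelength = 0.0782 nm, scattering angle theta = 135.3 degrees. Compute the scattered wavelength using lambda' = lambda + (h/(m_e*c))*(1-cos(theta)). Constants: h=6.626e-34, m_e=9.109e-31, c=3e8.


Compton wavelength: h/(m_e*c) = 2.4247e-12 m
d_lambda = 2.4247e-12 * (1 - cos(135.3 deg))
= 2.4247e-12 * 1.710799
= 4.1482e-12 m = 0.004148 nm
lambda' = 0.0782 + 0.004148
= 0.082348 nm

0.082348


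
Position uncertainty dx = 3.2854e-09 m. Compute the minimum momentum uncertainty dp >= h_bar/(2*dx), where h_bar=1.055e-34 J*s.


dp = h_bar / (2 * dx)
= 1.055e-34 / (2 * 3.2854e-09)
= 1.055e-34 / 6.5708e-09
= 1.6056e-26 kg*m/s

1.6056e-26


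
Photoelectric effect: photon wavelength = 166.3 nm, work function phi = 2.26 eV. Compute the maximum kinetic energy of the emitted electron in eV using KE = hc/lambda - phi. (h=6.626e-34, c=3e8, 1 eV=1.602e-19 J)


E_photon = hc / lambda
= (6.626e-34)(3e8) / (166.3e-9)
= 1.1953e-18 J
= 7.4614 eV
KE = E_photon - phi
= 7.4614 - 2.26
= 5.2014 eV

5.2014


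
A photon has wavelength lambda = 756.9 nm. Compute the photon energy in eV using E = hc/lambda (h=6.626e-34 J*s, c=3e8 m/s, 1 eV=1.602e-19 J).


E = hc / lambda
= (6.626e-34)(3e8) / (756.9e-9)
= 1.9878e-25 / 7.5690e-07
= 2.6262e-19 J
Converting to eV: 2.6262e-19 / 1.602e-19
= 1.6393 eV

1.6393


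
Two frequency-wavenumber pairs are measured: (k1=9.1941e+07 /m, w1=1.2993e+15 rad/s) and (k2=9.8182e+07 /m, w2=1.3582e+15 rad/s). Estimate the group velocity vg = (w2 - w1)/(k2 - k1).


vg = (w2 - w1) / (k2 - k1)
= (1.3582e+15 - 1.2993e+15) / (9.8182e+07 - 9.1941e+07)
= 5.8900e+13 / 6.2410e+06
= 9.4376e+06 m/s

9.4376e+06


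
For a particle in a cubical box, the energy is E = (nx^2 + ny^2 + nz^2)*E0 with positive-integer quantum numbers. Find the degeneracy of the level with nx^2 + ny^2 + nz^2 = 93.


Enumerate all (nx, ny, nz) with nx^2 + ny^2 + nz^2 = 93:
(2,5,8)
(2,8,5)
(5,2,8)
(5,8,2)
(8,2,5)
(8,5,2)
Total degeneracy = 6

6


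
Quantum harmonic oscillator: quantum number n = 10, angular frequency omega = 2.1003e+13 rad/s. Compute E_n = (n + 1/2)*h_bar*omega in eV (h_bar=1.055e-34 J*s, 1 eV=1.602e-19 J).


E = (n + 1/2) * h_bar * omega
= (10 + 0.5) * 1.055e-34 * 2.1003e+13
= 10.5 * 2.2158e-21
= 2.3266e-20 J
= 0.1452 eV

0.1452


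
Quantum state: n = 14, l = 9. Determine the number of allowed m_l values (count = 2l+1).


m_l ranges from -l to +l in integer steps
So m_l goes from -9 to +9
Count = 2l + 1 = 2*9 + 1
= 19

19


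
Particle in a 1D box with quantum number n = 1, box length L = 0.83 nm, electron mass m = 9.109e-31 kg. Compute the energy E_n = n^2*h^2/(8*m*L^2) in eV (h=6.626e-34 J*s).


E = n^2 * h^2 / (8 * m * L^2)
= 1^2 * (6.626e-34)^2 / (8 * 9.109e-31 * (0.83e-9)^2)
= 1 * 4.3904e-67 / (8 * 9.109e-31 * 6.8890e-19)
= 8.7455e-20 J
= 0.5459 eV

0.5459


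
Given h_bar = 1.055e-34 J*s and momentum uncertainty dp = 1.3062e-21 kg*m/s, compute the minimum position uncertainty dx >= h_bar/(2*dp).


dx = h_bar / (2 * dp)
= 1.055e-34 / (2 * 1.3062e-21)
= 1.055e-34 / 2.6124e-21
= 4.0384e-14 m

4.0384e-14


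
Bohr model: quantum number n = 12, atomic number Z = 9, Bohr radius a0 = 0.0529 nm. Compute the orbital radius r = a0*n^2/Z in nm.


r = a0 * n^2 / Z
= 0.0529 * 12^2 / 9
= 0.0529 * 144 / 9
= 0.8464 nm

0.8464


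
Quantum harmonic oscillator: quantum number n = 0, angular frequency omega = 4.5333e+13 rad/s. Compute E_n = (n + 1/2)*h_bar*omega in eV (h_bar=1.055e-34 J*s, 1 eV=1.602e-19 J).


E = (n + 1/2) * h_bar * omega
= (0 + 0.5) * 1.055e-34 * 4.5333e+13
= 0.5 * 4.7826e-21
= 2.3913e-21 J
= 0.0149 eV

0.0149


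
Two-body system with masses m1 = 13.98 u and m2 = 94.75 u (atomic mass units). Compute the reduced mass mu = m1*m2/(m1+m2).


mu = m1 * m2 / (m1 + m2)
= 13.98 * 94.75 / (13.98 + 94.75)
= 1324.605 / 108.73
= 12.1825 u

12.1825


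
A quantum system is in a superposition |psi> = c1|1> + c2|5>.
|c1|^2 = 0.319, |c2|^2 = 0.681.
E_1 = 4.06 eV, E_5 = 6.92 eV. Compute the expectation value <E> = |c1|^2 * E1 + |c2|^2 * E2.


<E> = |c1|^2 * E1 + |c2|^2 * E2
= 0.319 * 4.06 + 0.681 * 6.92
= 1.2951 + 4.7125
= 6.0077 eV

6.0077


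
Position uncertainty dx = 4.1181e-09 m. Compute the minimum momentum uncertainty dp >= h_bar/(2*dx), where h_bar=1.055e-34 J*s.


dp = h_bar / (2 * dx)
= 1.055e-34 / (2 * 4.1181e-09)
= 1.055e-34 / 8.2362e-09
= 1.2809e-26 kg*m/s

1.2809e-26


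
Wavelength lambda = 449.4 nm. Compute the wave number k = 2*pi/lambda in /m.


k = 2 * pi / lambda
= 6.2832 / (449.4e-9)
= 6.2832 / 4.4940e-07
= 1.3981e+07 /m

1.3981e+07


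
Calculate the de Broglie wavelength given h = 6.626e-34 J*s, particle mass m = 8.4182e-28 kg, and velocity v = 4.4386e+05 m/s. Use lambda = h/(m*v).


lambda = h / (m * v)
= 6.626e-34 / (8.4182e-28 * 4.4386e+05)
= 6.626e-34 / 3.7365e-22
= 1.7733e-12 m

1.7733e-12


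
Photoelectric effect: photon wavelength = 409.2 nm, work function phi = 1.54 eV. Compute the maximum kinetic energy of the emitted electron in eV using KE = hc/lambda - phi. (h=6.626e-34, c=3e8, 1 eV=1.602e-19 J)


E_photon = hc / lambda
= (6.626e-34)(3e8) / (409.2e-9)
= 4.8578e-19 J
= 3.0323 eV
KE = E_photon - phi
= 3.0323 - 1.54
= 1.4923 eV

1.4923


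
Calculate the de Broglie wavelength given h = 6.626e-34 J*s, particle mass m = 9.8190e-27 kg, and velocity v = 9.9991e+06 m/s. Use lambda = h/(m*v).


lambda = h / (m * v)
= 6.626e-34 / (9.8190e-27 * 9.9991e+06)
= 6.626e-34 / 9.8181e-20
= 6.7487e-15 m

6.7487e-15


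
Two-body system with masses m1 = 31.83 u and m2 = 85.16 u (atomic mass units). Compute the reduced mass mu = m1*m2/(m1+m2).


mu = m1 * m2 / (m1 + m2)
= 31.83 * 85.16 / (31.83 + 85.16)
= 2710.6428 / 116.99
= 23.1699 u

23.1699


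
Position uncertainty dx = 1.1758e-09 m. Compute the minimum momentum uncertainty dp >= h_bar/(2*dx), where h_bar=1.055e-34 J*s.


dp = h_bar / (2 * dx)
= 1.055e-34 / (2 * 1.1758e-09)
= 1.055e-34 / 2.3516e-09
= 4.4863e-26 kg*m/s

4.4863e-26


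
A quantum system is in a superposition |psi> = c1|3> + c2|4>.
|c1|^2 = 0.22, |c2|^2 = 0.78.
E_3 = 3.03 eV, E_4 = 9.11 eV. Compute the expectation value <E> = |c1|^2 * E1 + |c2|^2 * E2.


<E> = |c1|^2 * E1 + |c2|^2 * E2
= 0.22 * 3.03 + 0.78 * 9.11
= 0.6666 + 7.1058
= 7.7724 eV

7.7724


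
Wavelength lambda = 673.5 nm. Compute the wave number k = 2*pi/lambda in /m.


k = 2 * pi / lambda
= 6.2832 / (673.5e-9)
= 6.2832 / 6.7350e-07
= 9.3292e+06 /m

9.3292e+06


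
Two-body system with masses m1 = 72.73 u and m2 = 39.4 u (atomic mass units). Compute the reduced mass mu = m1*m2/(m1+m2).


mu = m1 * m2 / (m1 + m2)
= 72.73 * 39.4 / (72.73 + 39.4)
= 2865.562 / 112.13
= 25.5557 u

25.5557


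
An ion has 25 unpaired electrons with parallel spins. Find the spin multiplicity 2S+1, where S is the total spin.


Total spin S = N * (1/2) = 25 * 0.5 = 12.5
Spin multiplicity = 2S + 1
= 2 * 12.5 + 1
= 26

26


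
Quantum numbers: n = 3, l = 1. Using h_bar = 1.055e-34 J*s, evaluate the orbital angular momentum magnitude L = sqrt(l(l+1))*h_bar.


L = sqrt(l*(l+1)) * h_bar
= sqrt(1 * 2) * 1.055e-34
= sqrt(2) * 1.055e-34
= 1.4142 * 1.055e-34
= 1.4920e-34 J*s

1.4920e-34


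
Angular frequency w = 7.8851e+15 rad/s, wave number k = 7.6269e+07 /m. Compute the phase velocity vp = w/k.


vp = w / k
= 7.8851e+15 / 7.6269e+07
= 1.0339e+08 m/s

1.0339e+08


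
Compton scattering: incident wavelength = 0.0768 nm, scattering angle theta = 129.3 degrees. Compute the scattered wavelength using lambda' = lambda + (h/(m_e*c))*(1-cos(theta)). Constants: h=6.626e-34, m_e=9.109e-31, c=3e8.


Compton wavelength: h/(m_e*c) = 2.4247e-12 m
d_lambda = 2.4247e-12 * (1 - cos(129.3 deg))
= 2.4247e-12 * 1.633381
= 3.9605e-12 m = 0.00396 nm
lambda' = 0.0768 + 0.00396
= 0.08076 nm

0.08076


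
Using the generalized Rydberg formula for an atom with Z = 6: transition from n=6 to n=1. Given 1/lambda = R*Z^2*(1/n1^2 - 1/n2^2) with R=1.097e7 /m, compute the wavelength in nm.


1/lambda = R * Z^2 * (1/n1^2 - 1/n2^2)
= 1.097e7 * 6^2 * (1/1^2 - 1/6^2)
= 1.097e7 * 36 * (1.0 - 0.027778)
= 3.8395e+08 /m
lambda = 1 / 3.8395e+08
= 2.6045 nm

2.6045


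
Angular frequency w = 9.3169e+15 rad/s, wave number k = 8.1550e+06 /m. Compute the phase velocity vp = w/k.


vp = w / k
= 9.3169e+15 / 8.1550e+06
= 1.1425e+09 m/s

1.1425e+09


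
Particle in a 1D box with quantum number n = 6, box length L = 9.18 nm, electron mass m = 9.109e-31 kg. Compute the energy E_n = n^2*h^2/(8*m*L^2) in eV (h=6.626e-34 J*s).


E = n^2 * h^2 / (8 * m * L^2)
= 6^2 * (6.626e-34)^2 / (8 * 9.109e-31 * (9.18e-9)^2)
= 36 * 4.3904e-67 / (8 * 9.109e-31 * 8.4272e-17)
= 2.5737e-20 J
= 0.1607 eV

0.1607


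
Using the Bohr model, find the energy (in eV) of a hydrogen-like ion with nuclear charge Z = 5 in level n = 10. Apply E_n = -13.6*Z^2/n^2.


E_n = -13.6 * Z^2 / n^2
= -13.6 * 5^2 / 10^2
= -13.6 * 25 / 100
= -3.4 eV

-3.4


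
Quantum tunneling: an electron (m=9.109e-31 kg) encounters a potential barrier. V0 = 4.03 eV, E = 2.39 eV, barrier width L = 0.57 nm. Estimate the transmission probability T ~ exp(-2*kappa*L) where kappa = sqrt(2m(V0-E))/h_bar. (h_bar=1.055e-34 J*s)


V0 - E = 1.64 eV = 2.6273e-19 J
kappa = sqrt(2 * m * (V0-E)) / h_bar
= sqrt(2 * 9.109e-31 * 2.6273e-19) / 1.055e-34
= 6.5577e+09 /m
2*kappa*L = 2 * 6.5577e+09 * 0.57e-9
= 7.4758
T = exp(-7.4758) = 5.666494e-04

5.666494e-04


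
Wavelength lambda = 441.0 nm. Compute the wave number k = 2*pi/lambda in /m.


k = 2 * pi / lambda
= 6.2832 / (441.0e-9)
= 6.2832 / 4.4100e-07
= 1.4248e+07 /m

1.4248e+07


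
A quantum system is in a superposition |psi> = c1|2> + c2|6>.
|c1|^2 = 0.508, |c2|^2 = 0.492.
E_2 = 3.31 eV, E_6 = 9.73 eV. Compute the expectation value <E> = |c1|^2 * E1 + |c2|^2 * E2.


<E> = |c1|^2 * E1 + |c2|^2 * E2
= 0.508 * 3.31 + 0.492 * 9.73
= 1.6815 + 4.7872
= 6.4686 eV

6.4686


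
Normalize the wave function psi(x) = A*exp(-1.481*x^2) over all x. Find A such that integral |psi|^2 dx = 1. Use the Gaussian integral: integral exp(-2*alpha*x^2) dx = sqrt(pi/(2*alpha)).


integral |psi|^2 dx = A^2 * sqrt(pi/(2*alpha)) = 1
A^2 = sqrt(2*alpha/pi)
= sqrt(2 * 1.481 / pi)
= 0.970996
A = sqrt(0.970996)
= 0.9854

0.9854


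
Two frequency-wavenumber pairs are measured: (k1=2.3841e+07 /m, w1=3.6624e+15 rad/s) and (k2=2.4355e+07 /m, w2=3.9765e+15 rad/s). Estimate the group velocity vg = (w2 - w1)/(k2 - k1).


vg = (w2 - w1) / (k2 - k1)
= (3.9765e+15 - 3.6624e+15) / (2.4355e+07 - 2.3841e+07)
= 3.1410e+14 / 5.1400e+05
= 6.1109e+08 m/s

6.1109e+08


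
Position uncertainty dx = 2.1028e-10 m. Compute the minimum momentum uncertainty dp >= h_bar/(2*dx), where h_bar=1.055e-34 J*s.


dp = h_bar / (2 * dx)
= 1.055e-34 / (2 * 2.1028e-10)
= 1.055e-34 / 4.2056e-10
= 2.5086e-25 kg*m/s

2.5086e-25


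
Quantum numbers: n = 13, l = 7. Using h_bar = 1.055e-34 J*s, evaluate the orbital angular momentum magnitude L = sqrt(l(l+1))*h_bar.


L = sqrt(l*(l+1)) * h_bar
= sqrt(7 * 8) * 1.055e-34
= sqrt(56) * 1.055e-34
= 7.4833 * 1.055e-34
= 7.8949e-34 J*s

7.8949e-34


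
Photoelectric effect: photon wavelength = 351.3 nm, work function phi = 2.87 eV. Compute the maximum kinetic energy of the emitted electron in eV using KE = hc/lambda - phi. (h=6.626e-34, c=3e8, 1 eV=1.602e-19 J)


E_photon = hc / lambda
= (6.626e-34)(3e8) / (351.3e-9)
= 5.6584e-19 J
= 3.5321 eV
KE = E_photon - phi
= 3.5321 - 2.87
= 0.6621 eV

0.6621


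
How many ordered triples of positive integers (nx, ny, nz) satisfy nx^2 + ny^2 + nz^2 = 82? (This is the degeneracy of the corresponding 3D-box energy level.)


Enumerate all (nx, ny, nz) with nx^2 + ny^2 + nz^2 = 82:
(3,3,8)
(3,8,3)
(8,3,3)
Total degeneracy = 3

3


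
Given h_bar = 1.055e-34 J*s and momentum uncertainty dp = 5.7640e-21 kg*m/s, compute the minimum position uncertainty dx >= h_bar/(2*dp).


dx = h_bar / (2 * dp)
= 1.055e-34 / (2 * 5.7640e-21)
= 1.055e-34 / 1.1528e-20
= 9.1516e-15 m

9.1516e-15


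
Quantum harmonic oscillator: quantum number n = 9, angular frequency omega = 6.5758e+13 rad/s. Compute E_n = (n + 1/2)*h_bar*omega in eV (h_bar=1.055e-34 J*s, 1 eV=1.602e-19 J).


E = (n + 1/2) * h_bar * omega
= (9 + 0.5) * 1.055e-34 * 6.5758e+13
= 9.5 * 6.9375e-21
= 6.5906e-20 J
= 0.4114 eV

0.4114


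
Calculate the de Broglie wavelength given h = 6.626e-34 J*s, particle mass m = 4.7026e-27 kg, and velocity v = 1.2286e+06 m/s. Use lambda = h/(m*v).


lambda = h / (m * v)
= 6.626e-34 / (4.7026e-27 * 1.2286e+06)
= 6.626e-34 / 5.7776e-21
= 1.1468e-13 m

1.1468e-13


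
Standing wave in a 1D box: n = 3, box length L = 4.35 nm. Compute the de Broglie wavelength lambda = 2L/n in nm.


lambda = 2L / n
= 2 * 4.35 / 3
= 8.7 / 3
= 2.9 nm

2.9


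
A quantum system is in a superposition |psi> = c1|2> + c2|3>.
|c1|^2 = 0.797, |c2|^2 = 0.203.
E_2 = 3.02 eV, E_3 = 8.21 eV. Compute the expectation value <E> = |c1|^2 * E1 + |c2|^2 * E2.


<E> = |c1|^2 * E1 + |c2|^2 * E2
= 0.797 * 3.02 + 0.203 * 8.21
= 2.4069 + 1.6666
= 4.0736 eV

4.0736


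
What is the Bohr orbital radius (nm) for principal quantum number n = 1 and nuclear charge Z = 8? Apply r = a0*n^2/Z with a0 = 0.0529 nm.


r = a0 * n^2 / Z
= 0.0529 * 1^2 / 8
= 0.0529 * 1 / 8
= 0.0066 nm

0.0066


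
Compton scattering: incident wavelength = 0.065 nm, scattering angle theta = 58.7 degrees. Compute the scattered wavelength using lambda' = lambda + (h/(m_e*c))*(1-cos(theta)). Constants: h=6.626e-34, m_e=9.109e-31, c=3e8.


Compton wavelength: h/(m_e*c) = 2.4247e-12 m
d_lambda = 2.4247e-12 * (1 - cos(58.7 deg))
= 2.4247e-12 * 0.480481
= 1.1650e-12 m = 0.001165 nm
lambda' = 0.065 + 0.001165
= 0.066165 nm

0.066165


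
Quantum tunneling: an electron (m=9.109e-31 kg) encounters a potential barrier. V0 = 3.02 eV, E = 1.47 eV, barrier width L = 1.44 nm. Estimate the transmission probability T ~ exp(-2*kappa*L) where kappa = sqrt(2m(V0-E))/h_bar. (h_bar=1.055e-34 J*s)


V0 - E = 1.55 eV = 2.4831e-19 J
kappa = sqrt(2 * m * (V0-E)) / h_bar
= sqrt(2 * 9.109e-31 * 2.4831e-19) / 1.055e-34
= 6.3752e+09 /m
2*kappa*L = 2 * 6.3752e+09 * 1.44e-9
= 18.3606
T = exp(-18.3606) = 1.061895e-08

1.061895e-08


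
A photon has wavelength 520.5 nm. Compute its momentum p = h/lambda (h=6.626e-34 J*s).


p = h / lambda
= 6.626e-34 / (520.5e-9)
= 6.626e-34 / 5.2050e-07
= 1.2730e-27 kg*m/s

1.2730e-27


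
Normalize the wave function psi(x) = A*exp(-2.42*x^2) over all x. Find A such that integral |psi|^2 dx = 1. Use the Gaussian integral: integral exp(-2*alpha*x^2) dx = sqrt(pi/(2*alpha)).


integral |psi|^2 dx = A^2 * sqrt(pi/(2*alpha)) = 1
A^2 = sqrt(2*alpha/pi)
= sqrt(2 * 2.42 / pi)
= 1.241217
A = sqrt(1.241217)
= 1.1141

1.1141


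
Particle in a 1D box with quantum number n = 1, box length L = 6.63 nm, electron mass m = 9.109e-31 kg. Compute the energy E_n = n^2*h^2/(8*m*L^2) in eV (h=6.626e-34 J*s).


E = n^2 * h^2 / (8 * m * L^2)
= 1^2 * (6.626e-34)^2 / (8 * 9.109e-31 * (6.63e-9)^2)
= 1 * 4.3904e-67 / (8 * 9.109e-31 * 4.3957e-17)
= 1.3706e-21 J
= 0.0086 eV

0.0086


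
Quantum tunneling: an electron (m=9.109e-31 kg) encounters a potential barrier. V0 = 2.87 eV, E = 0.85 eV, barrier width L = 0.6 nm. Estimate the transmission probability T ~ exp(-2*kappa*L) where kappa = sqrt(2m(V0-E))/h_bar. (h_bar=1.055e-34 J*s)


V0 - E = 2.02 eV = 3.2360e-19 J
kappa = sqrt(2 * m * (V0-E)) / h_bar
= sqrt(2 * 9.109e-31 * 3.2360e-19) / 1.055e-34
= 7.2779e+09 /m
2*kappa*L = 2 * 7.2779e+09 * 0.6e-9
= 8.7335
T = exp(-8.7335) = 1.611049e-04

1.611049e-04


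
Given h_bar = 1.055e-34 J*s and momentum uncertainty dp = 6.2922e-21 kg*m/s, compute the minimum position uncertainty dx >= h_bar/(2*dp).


dx = h_bar / (2 * dp)
= 1.055e-34 / (2 * 6.2922e-21)
= 1.055e-34 / 1.2584e-20
= 8.3834e-15 m

8.3834e-15


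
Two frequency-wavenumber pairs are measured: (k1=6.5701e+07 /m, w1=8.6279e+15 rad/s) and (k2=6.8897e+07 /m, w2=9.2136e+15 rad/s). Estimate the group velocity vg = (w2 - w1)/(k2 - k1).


vg = (w2 - w1) / (k2 - k1)
= (9.2136e+15 - 8.6279e+15) / (6.8897e+07 - 6.5701e+07)
= 5.8570e+14 / 3.1960e+06
= 1.8326e+08 m/s

1.8326e+08


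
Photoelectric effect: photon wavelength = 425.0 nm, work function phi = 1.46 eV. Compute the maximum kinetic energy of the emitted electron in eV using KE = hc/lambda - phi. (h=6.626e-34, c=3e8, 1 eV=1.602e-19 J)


E_photon = hc / lambda
= (6.626e-34)(3e8) / (425.0e-9)
= 4.6772e-19 J
= 2.9196 eV
KE = E_photon - phi
= 2.9196 - 1.46
= 1.4596 eV

1.4596


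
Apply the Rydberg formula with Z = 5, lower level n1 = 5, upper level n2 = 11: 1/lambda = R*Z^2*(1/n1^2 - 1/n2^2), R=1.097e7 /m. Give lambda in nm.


1/lambda = R * Z^2 * (1/n1^2 - 1/n2^2)
= 1.097e7 * 5^2 * (1/5^2 - 1/11^2)
= 1.097e7 * 25 * (0.04 - 0.008264)
= 8.7035e+06 /m
lambda = 1 / 8.7035e+06
= 114.8967 nm

114.8967


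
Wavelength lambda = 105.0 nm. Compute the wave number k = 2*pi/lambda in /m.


k = 2 * pi / lambda
= 6.2832 / (105.0e-9)
= 6.2832 / 1.0500e-07
= 5.9840e+07 /m

5.9840e+07


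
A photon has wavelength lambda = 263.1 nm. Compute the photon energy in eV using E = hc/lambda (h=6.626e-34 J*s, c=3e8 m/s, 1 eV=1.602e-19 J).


E = hc / lambda
= (6.626e-34)(3e8) / (263.1e-9)
= 1.9878e-25 / 2.6310e-07
= 7.5553e-19 J
Converting to eV: 7.5553e-19 / 1.602e-19
= 4.7162 eV

4.7162


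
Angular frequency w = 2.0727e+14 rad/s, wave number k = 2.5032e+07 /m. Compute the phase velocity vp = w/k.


vp = w / k
= 2.0727e+14 / 2.5032e+07
= 8.2802e+06 m/s

8.2802e+06


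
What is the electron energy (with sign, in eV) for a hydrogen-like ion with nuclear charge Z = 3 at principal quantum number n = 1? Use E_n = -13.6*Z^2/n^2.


E_n = -13.6 * Z^2 / n^2
= -13.6 * 3^2 / 1^2
= -13.6 * 9 / 1
= -122.4 eV

-122.4


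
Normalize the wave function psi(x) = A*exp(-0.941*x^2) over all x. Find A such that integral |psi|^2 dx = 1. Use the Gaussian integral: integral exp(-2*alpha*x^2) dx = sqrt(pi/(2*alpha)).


integral |psi|^2 dx = A^2 * sqrt(pi/(2*alpha)) = 1
A^2 = sqrt(2*alpha/pi)
= sqrt(2 * 0.941 / pi)
= 0.773989
A = sqrt(0.773989)
= 0.8798

0.8798


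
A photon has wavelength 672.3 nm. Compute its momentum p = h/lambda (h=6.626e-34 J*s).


p = h / lambda
= 6.626e-34 / (672.3e-9)
= 6.626e-34 / 6.7230e-07
= 9.8557e-28 kg*m/s

9.8557e-28
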